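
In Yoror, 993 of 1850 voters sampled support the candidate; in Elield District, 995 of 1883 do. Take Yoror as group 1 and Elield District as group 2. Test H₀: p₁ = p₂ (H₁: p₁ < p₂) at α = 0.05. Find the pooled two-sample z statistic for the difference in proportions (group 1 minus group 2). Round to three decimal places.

p̂₁ = 993/1850 = 0.53676, p̂₂ = 995/1883 = 0.52841.
Pooled p̂ = (993+995)/(1850+1883) = 1988/3733 = 0.53255.
SE = √(p̂(1−p̂)(1/n₁+1/n₂)) = √(0.53255·0.46745·0.00107161) = √(0.000266767) = 0.01633.
z = (0.53676 − 0.52841)/0.01633 = 0.00835/0.01633 = 0.511.
p-value = P(Z < 0.511) ≈ 0.6953; since p > α = 0.05, fail to reject H₀.

z = 0.511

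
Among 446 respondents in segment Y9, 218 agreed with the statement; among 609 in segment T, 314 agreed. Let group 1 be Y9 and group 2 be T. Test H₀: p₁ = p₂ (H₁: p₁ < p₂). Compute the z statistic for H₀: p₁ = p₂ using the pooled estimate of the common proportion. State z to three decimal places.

p̂₁ = 218/446 ≈ 0.48879, p̂₂ = 314/609 ≈ 0.51560.
Pooled p̂ = (218+314)/(446+609) = 532/1055 = 0.50427.
SE = √(p̂(1−p̂)(1/n₁+1/n₂)) = √(0.50427·0.49573·0.00388419) = √(0.000970976) = 0.03116.
z = (0.48879 − 0.51560)/0.03116 = -0.02681/0.03116 = -0.860.

z = -0.860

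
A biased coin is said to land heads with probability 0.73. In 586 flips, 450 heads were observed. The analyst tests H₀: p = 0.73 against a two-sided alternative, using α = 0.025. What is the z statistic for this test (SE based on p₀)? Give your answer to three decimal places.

p̂ = 450/586 = 0.76792.
Standard error under H₀: √(0.73×0.27/586) = 0.01834.
z = (0.76792 − 0.73)/0.01834 = 0.03792/0.01834 = 2.068.
p-value = 2·P(Z > 2.068) ≈ 0.0387, so at α = 0.025 we fail to reject H₀.

z = 2.068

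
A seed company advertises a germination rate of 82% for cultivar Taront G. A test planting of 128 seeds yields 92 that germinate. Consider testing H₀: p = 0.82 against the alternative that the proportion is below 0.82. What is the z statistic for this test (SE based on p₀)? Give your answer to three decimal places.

z = -2.982

p̂ = 92/128 = 0.718750.
Standard error under H₀: √(0.82×0.18/128) = 0.033958.
z = (0.718750 − 0.82)/0.033958 = -0.101250/0.033958 = -2.982.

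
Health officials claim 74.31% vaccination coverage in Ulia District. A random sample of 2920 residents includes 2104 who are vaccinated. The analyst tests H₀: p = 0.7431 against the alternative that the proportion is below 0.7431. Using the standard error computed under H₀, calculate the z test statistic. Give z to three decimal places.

p̂ = 2104/2920 = 0.720548.
Standard error under H₀: √(0.7431×0.2569/2920) = 0.008086.
z = (0.720548 − 0.7431)/0.008086 = -0.022552/0.008086 = -2.789.

z = -2.789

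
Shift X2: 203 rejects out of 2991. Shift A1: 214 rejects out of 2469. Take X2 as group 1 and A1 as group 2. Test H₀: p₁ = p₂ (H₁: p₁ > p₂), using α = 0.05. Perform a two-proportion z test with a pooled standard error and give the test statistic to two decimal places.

p̂₁ = 203/2991 ≈ 0.06787, p̂₂ = 214/2469 ≈ 0.08667.
Pooled p̂ = (203+214)/(2991+2469) = 417/5460 = 0.07637.
SE = √(0.0705407 × 0.000739359) = 0.00722.
z = (0.06787 − 0.08667)/0.00722 = -0.01880/0.00722 = -2.60.
p-value = P(Z > -2.604) ≈ 0.9954, so at α = 0.05 we fail to reject H₀.

z = -2.60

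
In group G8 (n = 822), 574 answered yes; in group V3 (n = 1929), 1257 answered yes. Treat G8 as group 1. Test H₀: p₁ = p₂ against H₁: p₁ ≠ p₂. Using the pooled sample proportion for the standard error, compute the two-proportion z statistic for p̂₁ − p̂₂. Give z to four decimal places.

p̂₁ = 574/822 = 0.698297, p̂₂ = 1257/1929 = 0.651633.
Pooled p̂ = (574+1257)/(822+1929) = 1831/2751 = 0.665576.
SE = √(0.222585 × 0.00173495) = 0.019651.
z = (0.698297 − 0.651633)/0.019651 = 0.046664/0.019651 = 2.3746.
Two-sided p-value ≈ 2·Φ(−2.375) = 0.0176.

z = 2.3746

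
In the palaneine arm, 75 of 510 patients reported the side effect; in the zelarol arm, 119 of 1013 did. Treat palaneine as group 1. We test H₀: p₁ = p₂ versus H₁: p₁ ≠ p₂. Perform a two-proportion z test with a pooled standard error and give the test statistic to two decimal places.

p̂₁ = 75/510 ≈ 0.14706, p̂₂ = 119/1013 ≈ 0.11747.
Pooled p̂ = (75+119)/(510+1013) = 194/1523 = 0.12738.
SE = √(0.111154 × 0.00294795) = 0.01810.
z = (0.14706 − 0.11747)/0.01810 = 0.02959/0.01810 = 1.63.

z = 1.63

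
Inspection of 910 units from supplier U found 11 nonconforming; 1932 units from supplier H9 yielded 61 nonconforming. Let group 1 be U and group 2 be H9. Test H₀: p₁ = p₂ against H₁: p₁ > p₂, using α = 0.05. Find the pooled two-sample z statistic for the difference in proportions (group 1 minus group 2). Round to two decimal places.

z = -3.08

p̂₁ = 11/910 ≈ 0.01209, p̂₂ = 61/1932 ≈ 0.03157.
Pooled p̂ = (11+61)/(910+1932) = 72/2842 = 0.02533.
SE = √(0.0246924 × 0.0016165) = 0.00632.
z = (0.01209 − 0.03157)/0.00632 = -0.01948/0.00632 = -3.08.
p-value = P(Z > -3.084) ≈ 0.9990. With α = 0.05, fail to reject H₀.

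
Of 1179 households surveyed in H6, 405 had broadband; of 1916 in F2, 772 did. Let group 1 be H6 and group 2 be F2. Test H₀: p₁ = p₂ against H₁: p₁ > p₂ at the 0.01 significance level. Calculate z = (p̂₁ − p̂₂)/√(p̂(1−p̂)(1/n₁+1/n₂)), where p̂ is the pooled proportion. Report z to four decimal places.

p̂₁ = 405/1179 = 0.3435115, p̂₂ = 772/1916 = 0.4029228.
Pooled p̂ = (405+772)/(1179+1916) = 1177/3095 = 0.3802908.
SE = √(p̂(1−p̂)(1/n₁+1/n₂)) = √(0.3802908·0.6197092·0.0013701) = √(0.00032289) = 0.0179692.
z = (0.3435115 − 0.4029228)/0.0179692 = -0.0594113/0.0179692 = -3.3063.
p-value = P(Z > -3.306) ≈ 0.9995. With α = 0.01, fail to reject H₀.

z = -3.3063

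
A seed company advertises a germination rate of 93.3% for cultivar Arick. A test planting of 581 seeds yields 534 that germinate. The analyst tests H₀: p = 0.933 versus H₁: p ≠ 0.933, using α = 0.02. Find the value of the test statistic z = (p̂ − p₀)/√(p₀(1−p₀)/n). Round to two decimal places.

z = -1.34

p̂ = 534/581 ≈ 0.9191.
Under H₀, SE = √(0.933·0.067/581) = √(0.000107592) = 0.0104.
z = (0.9191 − 0.933)/0.0104 = -0.0139/0.0104 = -1.34.
p-value = 2·P(Z > 1.340) ≈ 0.1804, so at α = 0.02 we fail to reject H₀.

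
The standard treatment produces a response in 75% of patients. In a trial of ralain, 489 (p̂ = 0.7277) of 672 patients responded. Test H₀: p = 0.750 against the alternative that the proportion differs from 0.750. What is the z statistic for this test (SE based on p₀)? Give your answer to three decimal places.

z = -1.336

p̂ = 489/672 ≈ 0.727679.
SE = √(p₀(1−p₀)/n) = √(0.1875/672) = 0.016704.
z = (0.727679 − 0.75)/0.016704 = -0.022321/0.016704 = -1.336.
Two-sided p-value ≈ 2·Φ(−1.336) = 0.1814.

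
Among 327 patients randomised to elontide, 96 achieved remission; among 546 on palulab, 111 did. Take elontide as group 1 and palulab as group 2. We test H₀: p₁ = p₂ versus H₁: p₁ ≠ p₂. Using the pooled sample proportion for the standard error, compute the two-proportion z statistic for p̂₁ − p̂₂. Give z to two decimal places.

z = 3.04

p̂₁ = 96/327 = 0.2936, p̂₂ = 111/546 = 0.2033.
Pooled p̂ = (96+111)/(327+546) = 207/873 = 0.2371.
SE = √(0.180891 × 0.00488961) = 0.0297.
z = (0.2936 − 0.2033)/0.0297 = 0.0903/0.0297 = 3.04.
Two-sided p-value ≈ 2·Φ(−3.036) = 0.0024.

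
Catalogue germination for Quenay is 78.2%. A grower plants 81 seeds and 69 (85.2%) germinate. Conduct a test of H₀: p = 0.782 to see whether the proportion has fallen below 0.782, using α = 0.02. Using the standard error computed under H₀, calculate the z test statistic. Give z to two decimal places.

p̂ = 69/81 ≈ 0.8519.
Standard error under H₀: √(0.782×0.218/81) = 0.0459.
z = (0.8519 − 0.782)/0.0459 = 0.0699/0.0459 = 1.52.
p-value = P(Z < 1.523) ≈ 0.9361. With α = 0.02, fail to reject H₀.

z = 1.52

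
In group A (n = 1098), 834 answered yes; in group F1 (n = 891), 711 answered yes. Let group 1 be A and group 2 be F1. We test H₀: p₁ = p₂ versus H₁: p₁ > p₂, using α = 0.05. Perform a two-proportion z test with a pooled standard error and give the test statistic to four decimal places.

z = -2.0461

p̂₁ = 834/1098 = 0.759563, p̂₂ = 711/891 = 0.797980.
Pooled p̂ = (834+711)/(1098+891) = 1545/1989 = 0.776772.
SE = √(p̂(1−p̂)(1/n₁+1/n₂)) = √(0.776772·0.223228·0.00203308) = √(0.00035253) = 0.018776.
z = (0.759563 − 0.797980)/0.018776 = -0.038417/0.018776 = -2.0461.
p-value = P(Z > -2.046) ≈ 0.9796. With α = 0.05, fail to reject H₀.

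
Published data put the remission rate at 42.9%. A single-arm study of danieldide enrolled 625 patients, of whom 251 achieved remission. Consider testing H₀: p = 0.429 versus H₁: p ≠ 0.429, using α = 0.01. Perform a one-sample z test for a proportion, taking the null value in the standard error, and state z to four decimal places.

p̂ = 251/625 ≈ 0.401600.
Standard error under H₀: √(0.429×0.571/625) = 0.019797.
z = (0.401600 − 0.429)/0.019797 = -0.027400/0.019797 = -1.3840.
p-value = 2·P(Z > 1.384) ≈ 0.1664, so at α = 0.01 we fail to reject H₀.

z = -1.3840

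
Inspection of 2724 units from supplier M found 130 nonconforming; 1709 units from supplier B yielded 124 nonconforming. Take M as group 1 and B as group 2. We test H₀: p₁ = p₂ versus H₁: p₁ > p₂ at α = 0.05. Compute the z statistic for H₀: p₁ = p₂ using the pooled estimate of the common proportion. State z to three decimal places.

p̂₁ = 130/2724 = 0.0477239, p̂₂ = 124/1709 = 0.0725571.
Pooled p̂ = (130+124)/(2724+1709) = 254/4433 = 0.0572975.
SE = √(p̂(1−p̂)(1/n₁+1/n₂)) = √(0.0572975·0.9427025·0.000952245) = √(5.14351e-05) = 0.0071718.
z = (0.0477239 − 0.0725571)/0.0071718 = -0.0248332/0.0071718 = -3.463.
p-value = P(Z > -3.463) ≈ 0.9997; since p > α = 0.05, fail to reject H₀.

z = -3.463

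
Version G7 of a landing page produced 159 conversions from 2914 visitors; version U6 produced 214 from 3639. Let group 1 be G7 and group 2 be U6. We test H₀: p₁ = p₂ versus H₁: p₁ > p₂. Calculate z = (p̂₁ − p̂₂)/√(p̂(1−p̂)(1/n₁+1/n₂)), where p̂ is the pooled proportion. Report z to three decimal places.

p̂₁ = 159/2914 ≈ 0.054564, p̂₂ = 214/3639 ≈ 0.058807.
Pooled p̂ = (159+214)/(2914+3639) = 373/6553 = 0.056920.
SE = √(0.0536806 × 0.000617972) = 0.005760.
z = (0.054564 − 0.058807)/0.005760 = -0.004243/0.005760 = -0.737.
p-value = P(Z > -0.737) ≈ 0.7694.

z = -0.737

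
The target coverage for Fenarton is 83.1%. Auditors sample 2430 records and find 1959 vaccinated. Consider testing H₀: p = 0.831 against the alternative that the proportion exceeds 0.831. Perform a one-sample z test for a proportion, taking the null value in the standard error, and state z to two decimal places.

p̂ = 1959/2430 = 0.80617.
SE = √(p₀(1−p₀)/n) = √(0.14044/2430) = 0.00760.
z = (0.80617 − 0.831)/0.00760 = -0.02483/0.00760 = -3.27.
p-value = P(Z > -3.266) ≈ 0.9995.

z = -3.27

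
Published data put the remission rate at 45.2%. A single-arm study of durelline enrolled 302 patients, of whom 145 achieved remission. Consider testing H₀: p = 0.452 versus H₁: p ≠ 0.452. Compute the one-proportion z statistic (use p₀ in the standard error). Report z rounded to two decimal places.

z = 0.98

p̂ = 145/302 = 0.4801.
Standard error under H₀: √(0.452×0.548/302) = 0.0286.
z = (0.4801 − 0.452)/0.0286 = 0.0281/0.0286 = 0.98.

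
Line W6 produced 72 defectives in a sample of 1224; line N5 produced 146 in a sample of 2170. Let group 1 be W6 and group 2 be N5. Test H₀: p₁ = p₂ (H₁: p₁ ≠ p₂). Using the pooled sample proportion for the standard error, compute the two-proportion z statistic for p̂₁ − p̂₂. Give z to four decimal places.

p̂₁ = 72/1224 = 0.0588235, p̂₂ = 146/2170 = 0.0672811.
Pooled p̂ = (72+146)/(1224+2170) = 218/3394 = 0.0642310.
SE = √(p̂(1−p̂)(1/n₁+1/n₂)) = √(0.0642310·0.9357690·0.00127782) = √(7.6804e-05) = 0.0087638.
z = (0.0588235 − 0.0672811)/0.0087638 = -0.0084576/0.0087638 = -0.9651.

z = -0.9651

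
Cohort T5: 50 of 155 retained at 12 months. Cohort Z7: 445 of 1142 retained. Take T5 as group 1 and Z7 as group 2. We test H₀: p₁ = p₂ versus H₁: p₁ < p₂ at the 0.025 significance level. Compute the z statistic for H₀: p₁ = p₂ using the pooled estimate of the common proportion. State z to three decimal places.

z = -1.613

p̂₁ = 50/155 = 0.322581, p̂₂ = 445/1142 = 0.389667.
Pooled p̂ = (50+445)/(155+1142) = 495/1297 = 0.381650.
SE = √(p̂(1−p̂)(1/n₁+1/n₂)) = √(0.381650·0.618350·0.00732727) = √(0.00172919) = 0.041583.
z = (0.322581 − 0.389667)/0.041583 = -0.067086/0.041583 = -1.613.
p-value = P(Z < -1.613) ≈ 0.0533. With α = 0.025, fail to reject H₀.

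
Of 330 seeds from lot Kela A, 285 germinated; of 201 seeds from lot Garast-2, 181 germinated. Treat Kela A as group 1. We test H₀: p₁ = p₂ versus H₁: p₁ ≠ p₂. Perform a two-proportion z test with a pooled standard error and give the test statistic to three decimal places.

z = -1.257

p̂₁ = 285/330 ≈ 0.86364, p̂₂ = 181/201 ≈ 0.90050.
Pooled p̂ = (285+181)/(330+201) = 466/531 = 0.87759.
SE = √(p̂(1−p̂)(1/n₁+1/n₂)) = √(0.87759·0.12241·0.00800543) = √(0.000859993) = 0.02933.
z = (0.86364 − 0.90050)/0.02933 = -0.03686/0.02933 = -1.257.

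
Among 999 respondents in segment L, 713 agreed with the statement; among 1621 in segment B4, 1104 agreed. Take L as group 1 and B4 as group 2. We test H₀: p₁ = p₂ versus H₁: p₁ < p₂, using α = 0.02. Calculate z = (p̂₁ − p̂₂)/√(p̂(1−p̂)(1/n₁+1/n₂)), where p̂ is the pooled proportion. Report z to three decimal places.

z = 1.761

p̂₁ = 713/999 = 0.71371, p̂₂ = 1104/1621 = 0.68106.
Pooled p̂ = (713+1104)/(999+1621) = 1817/2620 = 0.69351.
SE = √(0.212553 × 0.0016179) = 0.01854.
z = (0.71371 − 0.68106)/0.01854 = 0.03265/0.01854 = 1.761.
p-value = P(Z < 1.761) ≈ 0.9609. With α = 0.02, fail to reject H₀.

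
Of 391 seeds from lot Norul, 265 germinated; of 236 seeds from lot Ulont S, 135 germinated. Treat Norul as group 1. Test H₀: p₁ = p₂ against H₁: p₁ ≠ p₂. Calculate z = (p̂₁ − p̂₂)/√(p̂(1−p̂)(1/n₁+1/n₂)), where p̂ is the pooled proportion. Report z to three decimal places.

p̂₁ = 265/391 = 0.677749, p̂₂ = 135/236 = 0.572034.
Pooled p̂ = (265+135)/(391+236) = 400/627 = 0.637959.
SE = √(0.230967 × 0.00679483) = 0.039615.
z = (0.677749 − 0.572034)/0.039615 = 0.105715/0.039615 = 2.669.
p-value = 2·P(Z > 2.669) ≈ 0.0076.

z = 2.669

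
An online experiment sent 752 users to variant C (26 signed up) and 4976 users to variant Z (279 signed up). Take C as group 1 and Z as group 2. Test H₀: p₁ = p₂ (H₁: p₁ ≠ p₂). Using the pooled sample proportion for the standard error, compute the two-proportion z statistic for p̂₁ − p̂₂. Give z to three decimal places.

p̂₁ = 26/752 ≈ 0.034574, p̂₂ = 279/4976 ≈ 0.056069.
Pooled p̂ = (26+279)/(752+4976) = 305/5728 = 0.053247.
SE = √(p̂(1−p̂)(1/n₁+1/n₂)) = √(0.053247·0.946753·0.00153075) = √(7.71682e-05) = 0.008785.
z = (0.034574 − 0.056069)/0.008785 = -0.021495/0.008785 = -2.447.
Two-sided p-value ≈ 2·Φ(−2.447) = 0.0144.

z = -2.447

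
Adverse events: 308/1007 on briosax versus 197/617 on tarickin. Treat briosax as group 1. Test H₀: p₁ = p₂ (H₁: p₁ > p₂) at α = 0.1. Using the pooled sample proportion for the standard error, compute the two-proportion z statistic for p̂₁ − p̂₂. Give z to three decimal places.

p̂₁ = 308/1007 = 0.30586, p̂₂ = 197/617 = 0.31929.
Pooled p̂ = (308+197)/(1007+617) = 505/1624 = 0.31096.
SE = √(0.214264 × 0.00261379) = 0.02367.
z = (0.30586 − 0.31929)/0.02367 = -0.01343/0.02367 = -0.567.
p-value = P(Z > -0.567) ≈ 0.7148, so at α = 0.1 we fail to reject H₀.

z = -0.567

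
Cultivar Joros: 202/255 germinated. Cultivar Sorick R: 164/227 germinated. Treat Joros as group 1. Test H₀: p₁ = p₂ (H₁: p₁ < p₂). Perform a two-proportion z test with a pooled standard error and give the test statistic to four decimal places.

z = 1.7865

p̂₁ = 202/255 = 0.792157, p̂₂ = 164/227 = 0.722467.
Pooled p̂ = (202+164)/(255+227) = 366/482 = 0.759336.
SE = √(0.182745 × 0.00832685) = 0.039009.
z = (0.792157 − 0.722467)/0.039009 = 0.069690/0.039009 = 1.7865.
p-value = P(Z < 1.787) ≈ 0.9630.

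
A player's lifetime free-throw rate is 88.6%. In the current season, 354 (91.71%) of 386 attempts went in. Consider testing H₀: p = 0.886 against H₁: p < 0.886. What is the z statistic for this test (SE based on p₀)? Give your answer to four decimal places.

z = 1.9225

p̂ = 354/386 ≈ 0.917098.
SE = √(p₀(1−p₀)/n) = √(0.101/386) = 0.016176.
z = (0.917098 − 0.886)/0.016176 = 0.031098/0.016176 = 1.9225.
p-value = P(Z < 1.922) ≈ 0.9727.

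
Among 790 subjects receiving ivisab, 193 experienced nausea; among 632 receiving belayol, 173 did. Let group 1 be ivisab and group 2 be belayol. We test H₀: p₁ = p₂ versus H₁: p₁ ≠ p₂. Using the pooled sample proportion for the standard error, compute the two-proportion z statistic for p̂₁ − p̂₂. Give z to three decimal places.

z = -1.261

p̂₁ = 193/790 = 0.24430, p̂₂ = 173/632 = 0.27373.
Pooled p̂ = (193+173)/(790+632) = 366/1422 = 0.25738.
SE = √(p̂(1−p̂)(1/n₁+1/n₂)) = √(0.25738·0.74262·0.0028481) = √(0.000544379) = 0.02333.
z = (0.24430 − 0.27373)/0.02333 = -0.02943/0.02333 = -1.261.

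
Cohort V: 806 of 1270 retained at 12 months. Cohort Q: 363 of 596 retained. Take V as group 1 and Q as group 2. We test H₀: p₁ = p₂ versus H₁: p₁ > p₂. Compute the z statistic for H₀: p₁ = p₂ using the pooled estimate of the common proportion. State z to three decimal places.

z = 1.065

p̂₁ = 806/1270 ≈ 0.63465, p̂₂ = 363/596 ≈ 0.60906.
Pooled p̂ = (806+363)/(1270+596) = 1169/1866 = 0.62647.
SE = √(p̂(1−p̂)(1/n₁+1/n₂)) = √(0.62647·0.37353·0.00246525) = √(0.00057688) = 0.02402.
z = (0.63465 − 0.60906)/0.02402 = 0.02559/0.02402 = 1.065.
p-value = P(Z > 1.065) ≈ 0.1434.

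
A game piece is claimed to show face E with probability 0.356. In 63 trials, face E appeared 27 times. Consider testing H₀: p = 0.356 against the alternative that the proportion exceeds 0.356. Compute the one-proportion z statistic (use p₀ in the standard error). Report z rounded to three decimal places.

p̂ = 27/63 = 0.42857.
Under H₀, SE = √(0.356·0.644/63) = √(0.00363911) = 0.06033.
z = (0.42857 − 0.356)/0.06033 = 0.07257/0.06033 = 1.203.
p-value = P(Z > 1.203) ≈ 0.1145.

z = 1.203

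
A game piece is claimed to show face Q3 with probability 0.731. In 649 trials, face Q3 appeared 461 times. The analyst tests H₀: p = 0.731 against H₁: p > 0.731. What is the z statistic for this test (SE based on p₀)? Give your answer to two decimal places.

z = -1.19

p̂ = 461/649 ≈ 0.7103.
SE = √(p₀(1−p₀)/n) = √(0.19664/649) = 0.0174.
z = (0.7103 − 0.731)/0.0174 = -0.0207/0.0174 = -1.19.
p-value = P(Z > -1.188) ≈ 0.8826.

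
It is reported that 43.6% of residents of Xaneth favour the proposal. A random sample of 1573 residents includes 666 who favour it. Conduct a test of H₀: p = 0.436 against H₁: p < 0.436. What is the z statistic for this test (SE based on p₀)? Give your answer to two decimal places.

z = -1.01

p̂ = 666/1573 ≈ 0.4234.
Under H₀, SE = √(0.436·0.564/1573) = √(0.000156328) = 0.0125.
z = (0.4234 − 0.436)/0.0125 = -0.0126/0.0125 = -1.01.
p-value = P(Z < -1.008) ≈ 0.1567.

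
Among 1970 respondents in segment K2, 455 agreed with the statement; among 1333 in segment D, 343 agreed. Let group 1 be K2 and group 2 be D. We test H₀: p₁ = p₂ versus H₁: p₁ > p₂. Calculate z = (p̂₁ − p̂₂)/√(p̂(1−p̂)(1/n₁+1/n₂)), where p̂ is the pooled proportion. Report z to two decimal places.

z = -1.74

p̂₁ = 455/1970 = 0.23096, p̂₂ = 343/1333 = 0.25731.
Pooled p̂ = (455+343)/(1970+1333) = 798/3303 = 0.24160.
SE = √(0.183229 × 0.0012578) = 0.01518.
z = (0.23096 − 0.25731)/0.01518 = -0.02635/0.01518 = -1.74.
p-value = P(Z > -1.736) ≈ 0.9587.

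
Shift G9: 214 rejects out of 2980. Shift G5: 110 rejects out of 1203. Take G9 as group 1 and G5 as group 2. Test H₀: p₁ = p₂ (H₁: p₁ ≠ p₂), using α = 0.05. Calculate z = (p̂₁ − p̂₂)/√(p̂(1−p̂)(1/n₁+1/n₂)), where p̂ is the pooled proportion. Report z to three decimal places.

p̂₁ = 214/2980 = 0.071812, p̂₂ = 110/1203 = 0.091438.
Pooled p̂ = (214+110)/(2980+1203) = 324/4183 = 0.077456.
SE = √(0.0714569 × 0.00116683) = 0.009131.
z = (0.071812 − 0.091438)/0.009131 = -0.019626/0.009131 = -2.149.
Two-sided p-value ≈ 2·Φ(−2.149) = 0.0316. With α = 0.05, reject H₀.

z = -2.149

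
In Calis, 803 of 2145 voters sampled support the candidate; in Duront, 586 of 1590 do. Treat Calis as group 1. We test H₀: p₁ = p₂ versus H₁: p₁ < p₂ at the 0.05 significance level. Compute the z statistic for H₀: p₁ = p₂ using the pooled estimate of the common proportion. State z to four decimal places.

p̂₁ = 803/2145 ≈ 0.374359, p̂₂ = 586/1590 ≈ 0.368553.
Pooled p̂ = (803+586)/(2145+1590) = 1389/3735 = 0.371888.
SE = √(0.233587 × 0.00109513) = 0.015994.
z = (0.374359 − 0.368553)/0.015994 = 0.005806/0.015994 = 0.3630.
p-value = P(Z < 0.363) ≈ 0.6417, so at α = 0.05 we fail to reject H₀.

z = 0.3630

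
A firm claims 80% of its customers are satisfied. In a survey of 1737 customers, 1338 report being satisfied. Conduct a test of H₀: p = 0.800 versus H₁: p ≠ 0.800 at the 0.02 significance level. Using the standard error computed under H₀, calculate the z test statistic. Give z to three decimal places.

z = -3.095

p̂ = 1338/1737 ≈ 0.77029.
Standard error under H₀: √(0.8×0.2/1737) = 0.00960.
z = (0.77029 − 0.8)/0.00960 = -0.02971/0.00960 = -3.095.
Two-sided p-value ≈ 2·Φ(−3.095) = 0.0020. With α = 0.02, reject H₀.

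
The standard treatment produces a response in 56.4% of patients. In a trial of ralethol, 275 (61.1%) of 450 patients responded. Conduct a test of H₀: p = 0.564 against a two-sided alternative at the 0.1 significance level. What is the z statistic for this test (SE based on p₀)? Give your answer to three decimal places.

p̂ = 275/450 ≈ 0.61111.
Under H₀, SE = √(0.564·0.436/450) = √(0.000546453) = 0.02338.
z = (0.61111 − 0.564)/0.02338 = 0.04711/0.02338 = 2.015.
p-value = 2·P(Z > 2.015) ≈ 0.0439, so at α = 0.1 we reject H₀.

z = 2.015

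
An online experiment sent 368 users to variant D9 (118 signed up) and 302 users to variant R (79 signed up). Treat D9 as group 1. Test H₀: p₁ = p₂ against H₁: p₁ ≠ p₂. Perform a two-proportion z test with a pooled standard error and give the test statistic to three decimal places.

z = 1.670

p̂₁ = 118/368 = 0.320652, p̂₂ = 79/302 = 0.261589.
Pooled p̂ = (118+79)/(368+302) = 197/670 = 0.294030.
SE = √(0.207576 × 0.00602865) = 0.035375.
z = (0.320652 − 0.261589)/0.035375 = 0.059063/0.035375 = 1.670.
Two-sided p-value ≈ 2·Φ(−1.670) = 0.0950.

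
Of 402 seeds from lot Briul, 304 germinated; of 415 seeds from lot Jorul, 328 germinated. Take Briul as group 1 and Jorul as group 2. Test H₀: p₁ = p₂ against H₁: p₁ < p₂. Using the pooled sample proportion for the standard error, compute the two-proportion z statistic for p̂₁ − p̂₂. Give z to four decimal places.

p̂₁ = 304/402 ≈ 0.756219, p̂₂ = 328/415 ≈ 0.790361.
Pooled p̂ = (304+328)/(402+415) = 632/817 = 0.773562.
SE = √(p̂(1−p̂)(1/n₁+1/n₂)) = √(0.773562·0.226438·0.0048972) = √(0.000857813) = 0.029288.
z = (0.756219 − 0.790361)/0.029288 = -0.034142/0.029288 = -1.1657.
p-value = P(Z < -1.166) ≈ 0.1219.

z = -1.1657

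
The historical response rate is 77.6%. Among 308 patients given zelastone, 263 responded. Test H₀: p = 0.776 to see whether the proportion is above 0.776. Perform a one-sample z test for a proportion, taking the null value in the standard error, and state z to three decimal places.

z = 3.279

p̂ = 263/308 = 0.85390.
SE = √(p₀(1−p₀)/n) = √(0.17382/308) = 0.02376.
z = (0.85390 − 0.776)/0.02376 = 0.07790/0.02376 = 3.279.
p-value = P(Z > 3.279) ≈ 0.0005.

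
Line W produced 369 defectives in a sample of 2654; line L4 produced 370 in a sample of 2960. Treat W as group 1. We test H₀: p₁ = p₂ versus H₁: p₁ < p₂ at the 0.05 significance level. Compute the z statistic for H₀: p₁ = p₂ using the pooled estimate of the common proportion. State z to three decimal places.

p̂₁ = 369/2654 ≈ 0.13904, p̂₂ = 370/2960 ≈ 0.12500.
Pooled p̂ = (369+370)/(2654+2960) = 739/5614 = 0.13164.
SE = √(0.114307 × 0.000714628) = 0.00904.
z = (0.13904 − 0.12500)/0.00904 = 0.01404/0.00904 = 1.553.
p-value = P(Z < 1.553) ≈ 0.9398, so at α = 0.05 we fail to reject H₀.

z = 1.553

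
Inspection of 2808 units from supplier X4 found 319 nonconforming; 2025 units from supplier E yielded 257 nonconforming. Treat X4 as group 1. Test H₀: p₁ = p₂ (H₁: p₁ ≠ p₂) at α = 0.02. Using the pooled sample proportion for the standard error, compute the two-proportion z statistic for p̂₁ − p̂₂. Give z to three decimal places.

p̂₁ = 319/2808 ≈ 0.113604, p̂₂ = 257/2025 ≈ 0.126914.
Pooled p̂ = (319+257)/(2808+2025) = 576/4833 = 0.119181.
SE = √(p̂(1−p̂)(1/n₁+1/n₂)) = √(0.119181·0.880819·0.000849953) = √(8.92251e-05) = 0.009446.
z = (0.113604 − 0.126914)/0.009446 = -0.013310/0.009446 = -1.409.
p-value = 2·P(Z > 1.409) ≈ 0.1588, so at α = 0.02 we fail to reject H₀.

z = -1.409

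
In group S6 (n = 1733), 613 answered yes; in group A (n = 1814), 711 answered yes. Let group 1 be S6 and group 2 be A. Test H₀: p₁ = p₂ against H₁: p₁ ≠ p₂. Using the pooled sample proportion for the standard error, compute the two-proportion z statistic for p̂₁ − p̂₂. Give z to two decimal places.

z = -2.35

p̂₁ = 613/1733 = 0.35372, p̂₂ = 711/1814 = 0.39195.
Pooled p̂ = (613+711)/(1733+1814) = 1324/3547 = 0.37327.
SE = √(0.23394 × 0.0011283) = 0.01625.
z = (0.35372 − 0.39195)/0.01625 = -0.03823/0.01625 = -2.35.
p-value = 2·P(Z > 2.353) ≈ 0.0186.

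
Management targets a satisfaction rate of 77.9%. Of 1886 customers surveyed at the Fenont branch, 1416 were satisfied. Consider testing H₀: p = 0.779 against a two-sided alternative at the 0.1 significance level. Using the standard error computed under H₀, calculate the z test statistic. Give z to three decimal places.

z = -2.952

p̂ = 1416/1886 = 0.750795.
Under H₀, SE = √(0.779·0.221/1886) = √(9.12826e-05) = 0.009554.
z = (0.750795 − 0.779)/0.009554 = -0.028205/0.009554 = -2.952.
Two-sided p-value ≈ 2·Φ(−2.952) = 0.0032; since p < α = 0.1, reject H₀.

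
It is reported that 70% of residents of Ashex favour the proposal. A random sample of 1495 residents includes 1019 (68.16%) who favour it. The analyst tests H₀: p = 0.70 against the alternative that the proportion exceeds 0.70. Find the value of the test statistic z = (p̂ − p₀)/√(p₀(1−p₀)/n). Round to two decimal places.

z = -1.55

p̂ = 1019/1495 ≈ 0.6816.
Under H₀, SE = √(0.7·0.3/1495) = √(0.000140468) = 0.0119.
z = (0.6816 − 0.7)/0.0119 = -0.0184/0.0119 = -1.55.
p-value = P(Z > -1.552) ≈ 0.9397.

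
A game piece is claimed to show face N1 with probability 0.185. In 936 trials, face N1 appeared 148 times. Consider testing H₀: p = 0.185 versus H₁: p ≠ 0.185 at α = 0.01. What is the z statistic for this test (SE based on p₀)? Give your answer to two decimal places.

z = -2.12

p̂ = 148/936 = 0.1581.
Under H₀, SE = √(0.185·0.815/936) = √(0.000161084) = 0.0127.
z = (0.1581 − 0.185)/0.0127 = -0.0269/0.0127 = -2.12.
Two-sided p-value ≈ 2·Φ(−2.118) = 0.0342. With α = 0.01, fail to reject H₀.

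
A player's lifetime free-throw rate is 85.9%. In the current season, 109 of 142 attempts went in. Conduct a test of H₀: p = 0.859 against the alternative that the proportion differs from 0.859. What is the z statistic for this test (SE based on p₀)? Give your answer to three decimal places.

p̂ = 109/142 ≈ 0.76761.
Standard error under H₀: √(0.859×0.141/142) = 0.02921.
z = (0.76761 − 0.859)/0.02921 = -0.09139/0.02921 = -3.129.

z = -3.129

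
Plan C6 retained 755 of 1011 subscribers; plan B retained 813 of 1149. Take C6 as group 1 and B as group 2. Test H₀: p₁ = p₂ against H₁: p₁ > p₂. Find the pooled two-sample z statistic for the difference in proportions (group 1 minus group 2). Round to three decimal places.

p̂₁ = 755/1011 ≈ 0.746785, p̂₂ = 813/1149 ≈ 0.707572.
Pooled p̂ = (755+813)/(1011+1149) = 1568/2160 = 0.725926.
SE = √(p̂(1−p̂)(1/n₁+1/n₂)) = √(0.725926·0.274074·0.00185944) = √(0.00036995) = 0.019234.
z = (0.746785 − 0.707572)/0.019234 = 0.039213/0.019234 = 2.039.
p-value = P(Z > 2.039) ≈ 0.0207.

z = 2.039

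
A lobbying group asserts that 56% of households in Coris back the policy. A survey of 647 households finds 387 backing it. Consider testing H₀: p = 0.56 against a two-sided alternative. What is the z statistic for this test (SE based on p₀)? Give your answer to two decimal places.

z = 1.95

p̂ = 387/647 = 0.5981.
Standard error under H₀: √(0.56×0.44/647) = 0.0195.
z = (0.5981 − 0.56)/0.0195 = 0.0381/0.0195 = 1.95.
p-value = 2·P(Z > 1.955) ≈ 0.0506.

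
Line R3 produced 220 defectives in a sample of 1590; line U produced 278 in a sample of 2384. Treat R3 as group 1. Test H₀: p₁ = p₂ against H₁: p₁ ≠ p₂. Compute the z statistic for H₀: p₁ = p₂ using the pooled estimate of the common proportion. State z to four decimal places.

p̂₁ = 220/1590 ≈ 0.138365, p̂₂ = 278/2384 ≈ 0.116611.
Pooled p̂ = (220+278)/(1590+2384) = 498/3974 = 0.125315.
SE = √(0.109611 × 0.00104839) = 0.010720.
z = (0.138365 − 0.116611)/0.010720 = 0.021754/0.010720 = 2.0293.

z = 2.0293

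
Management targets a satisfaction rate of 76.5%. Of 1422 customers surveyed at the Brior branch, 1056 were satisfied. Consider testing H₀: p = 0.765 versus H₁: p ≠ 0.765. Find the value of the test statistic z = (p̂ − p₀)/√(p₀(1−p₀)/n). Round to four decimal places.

z = -1.9908

p̂ = 1056/1422 = 0.742616.
Standard error under H₀: √(0.765×0.235/1422) = 0.011244.
z = (0.742616 − 0.765)/0.011244 = -0.022384/0.011244 = -1.9908.
Two-sided p-value ≈ 2·Φ(−1.991) = 0.0465.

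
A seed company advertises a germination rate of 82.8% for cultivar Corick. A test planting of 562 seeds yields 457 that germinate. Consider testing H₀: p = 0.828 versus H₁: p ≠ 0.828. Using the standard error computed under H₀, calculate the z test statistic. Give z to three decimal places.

z = -0.932

p̂ = 457/562 = 0.81317.
SE = √(p₀(1−p₀)/n) = √(0.14242/562) = 0.01592.
z = (0.81317 − 0.828)/0.01592 = -0.01483/0.01592 = -0.932.
Two-sided p-value ≈ 2·Φ(−0.932) = 0.3515.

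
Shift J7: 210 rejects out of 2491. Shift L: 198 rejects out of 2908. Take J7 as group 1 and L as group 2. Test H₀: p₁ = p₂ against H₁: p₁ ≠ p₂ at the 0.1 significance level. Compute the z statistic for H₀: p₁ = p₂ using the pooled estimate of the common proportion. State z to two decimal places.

z = 2.25

p̂₁ = 210/2491 ≈ 0.0843, p̂₂ = 198/2908 ≈ 0.0681.
Pooled p̂ = (210+198)/(2491+2908) = 408/5399 = 0.0756.
SE = √(p̂(1−p̂)(1/n₁+1/n₂)) = √(0.0756·0.9244·0.000745324) = √(5.20674e-05) = 0.0072.
z = (0.0843 − 0.0681)/0.0072 = 0.0162/0.0072 = 2.25.
Two-sided p-value ≈ 2·Φ(−2.247) = 0.0246. With α = 0.1, reject H₀.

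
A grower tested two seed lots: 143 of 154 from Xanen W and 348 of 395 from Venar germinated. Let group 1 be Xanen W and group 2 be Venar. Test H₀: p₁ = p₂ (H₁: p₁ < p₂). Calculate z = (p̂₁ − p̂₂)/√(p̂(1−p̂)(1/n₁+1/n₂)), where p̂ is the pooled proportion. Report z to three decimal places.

z = 1.629

p̂₁ = 143/154 = 0.92857, p̂₂ = 348/395 = 0.88101.
Pooled p̂ = (143+348)/(154+395) = 491/549 = 0.89435.
SE = √(p̂(1−p̂)(1/n₁+1/n₂)) = √(0.89435·0.10565·0.00902515) = √(0.000852745) = 0.02920.
z = (0.92857 − 0.88101)/0.02920 = 0.04756/0.02920 = 1.629.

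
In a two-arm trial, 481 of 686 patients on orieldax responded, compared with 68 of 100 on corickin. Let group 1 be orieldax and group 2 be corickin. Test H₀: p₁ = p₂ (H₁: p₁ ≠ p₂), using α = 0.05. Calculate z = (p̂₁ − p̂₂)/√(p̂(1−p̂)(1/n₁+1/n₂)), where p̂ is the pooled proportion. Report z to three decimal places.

z = 0.431

p̂₁ = 481/686 ≈ 0.70117, p̂₂ = 68/100 ≈ 0.68000.
Pooled p̂ = (481+68)/(686+100) = 549/786 = 0.69847.
SE = √(p̂(1−p̂)(1/n₁+1/n₂)) = √(0.69847·0.30153·0.0114577) = √(0.00241309) = 0.04912.
z = (0.70117 − 0.68000)/0.04912 = 0.02117/0.04912 = 0.431.
Two-sided p-value ≈ 2·Φ(−0.431) = 0.6666, so at α = 0.05 we fail to reject H₀.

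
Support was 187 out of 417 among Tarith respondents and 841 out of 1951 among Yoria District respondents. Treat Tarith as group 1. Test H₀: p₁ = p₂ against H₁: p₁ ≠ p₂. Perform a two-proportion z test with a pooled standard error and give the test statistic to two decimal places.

p̂₁ = 187/417 = 0.4484, p̂₂ = 841/1951 = 0.4311.
Pooled p̂ = (187+841)/(417+1951) = 1028/2368 = 0.4341.
SE = √(p̂(1−p̂)(1/n₁+1/n₂)) = √(0.4341·0.5659·0.00291064) = √(0.000715028) = 0.0267.
z = (0.4484 − 0.4311)/0.0267 = 0.0173/0.0267 = 0.65.

z = 0.65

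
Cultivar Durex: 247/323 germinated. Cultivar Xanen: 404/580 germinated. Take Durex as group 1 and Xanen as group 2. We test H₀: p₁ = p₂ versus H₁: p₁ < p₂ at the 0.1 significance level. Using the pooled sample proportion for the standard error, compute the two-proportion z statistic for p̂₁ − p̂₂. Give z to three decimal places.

p̂₁ = 247/323 = 0.76471, p̂₂ = 404/580 = 0.69655.
Pooled p̂ = (247+404)/(323+580) = 651/903 = 0.72093.
SE = √(0.20119 × 0.00482011) = 0.03114.
z = (0.76471 − 0.69655)/0.03114 = 0.06816/0.03114 = 2.189.
p-value = P(Z < 2.189) ≈ 0.9857; since p > α = 0.1, fail to reject H₀.

z = 2.189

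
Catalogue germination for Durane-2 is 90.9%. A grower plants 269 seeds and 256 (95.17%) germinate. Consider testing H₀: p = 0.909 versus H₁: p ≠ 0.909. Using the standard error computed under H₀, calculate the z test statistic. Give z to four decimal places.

z = 2.4335

p̂ = 256/269 = 0.951673.
Under H₀, SE = √(0.909·0.091/269) = √(0.000307506) = 0.017536.
z = (0.951673 − 0.909)/0.017536 = 0.042673/0.017536 = 2.4335.
Two-sided p-value ≈ 2·Φ(−2.433) = 0.0150.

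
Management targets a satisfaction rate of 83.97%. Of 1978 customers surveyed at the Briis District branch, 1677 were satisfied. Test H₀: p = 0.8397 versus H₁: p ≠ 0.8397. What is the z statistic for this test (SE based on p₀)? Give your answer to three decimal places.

p̂ = 1677/1978 ≈ 0.84783.
Standard error under H₀: √(0.8397×0.1603/1978) = 0.00825.
z = (0.84783 − 0.8397)/0.00825 = 0.00813/0.00825 = 0.985.
Two-sided p-value ≈ 2·Φ(−0.985) = 0.3246.

z = 0.985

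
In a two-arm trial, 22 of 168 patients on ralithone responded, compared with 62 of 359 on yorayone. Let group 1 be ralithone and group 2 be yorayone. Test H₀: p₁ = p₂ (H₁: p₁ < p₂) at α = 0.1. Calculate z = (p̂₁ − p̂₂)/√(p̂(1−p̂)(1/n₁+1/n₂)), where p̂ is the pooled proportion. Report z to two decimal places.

p̂₁ = 22/168 = 0.1310, p̂₂ = 62/359 = 0.1727.
Pooled p̂ = (22+62)/(168+359) = 84/527 = 0.1594.
SE = √(0.133987 × 0.0087379) = 0.0342.
z = (0.1310 − 0.1727)/0.0342 = -0.0417/0.0342 = -1.22.
p-value = P(Z < -1.220) ≈ 0.1112. With α = 0.1, fail to reject H₀.

z = -1.22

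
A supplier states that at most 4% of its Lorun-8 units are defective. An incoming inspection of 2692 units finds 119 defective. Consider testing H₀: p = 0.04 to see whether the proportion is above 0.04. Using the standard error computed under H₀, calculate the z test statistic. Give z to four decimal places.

z = 1.1134

p̂ = 119/2692 = 0.0442051.
Under H₀, SE = √(0.04·0.96/2692) = √(1.42645e-05) = 0.0037768.
z = (0.0442051 − 0.04)/0.0037768 = 0.0042051/0.0037768 = 1.1134.
p-value = P(Z > 1.113) ≈ 0.1328.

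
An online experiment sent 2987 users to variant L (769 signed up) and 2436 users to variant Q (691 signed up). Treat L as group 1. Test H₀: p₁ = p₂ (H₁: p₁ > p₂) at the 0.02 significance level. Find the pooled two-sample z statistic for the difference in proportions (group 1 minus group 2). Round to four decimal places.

z = -2.1647

p̂₁ = 769/2987 = 0.2574489, p̂₂ = 691/2436 = 0.2836617.
Pooled p̂ = (769+691)/(2987+2436) = 1460/5423 = 0.2692237.
SE = √(p̂(1−p̂)(1/n₁+1/n₂)) = √(0.2692237·0.7307763·0.000745293) = √(0.000146631) = 0.0121091.
z = (0.2574489 − 0.2836617)/0.0121091 = -0.0262128/0.0121091 = -2.1647.
p-value = P(Z > -2.165) ≈ 0.9848. With α = 0.02, fail to reject H₀.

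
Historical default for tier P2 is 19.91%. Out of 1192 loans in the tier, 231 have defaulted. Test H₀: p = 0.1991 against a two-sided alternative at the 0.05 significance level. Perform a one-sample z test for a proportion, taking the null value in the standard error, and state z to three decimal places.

z = -0.459

p̂ = 231/1192 = 0.19379.
Under H₀, SE = √(0.1991·0.8009/1192) = √(0.000133774) = 0.01157.
z = (0.19379 − 0.1991)/0.01157 = -0.00531/0.01157 = -0.459.
Two-sided p-value ≈ 2·Φ(−0.459) = 0.6463. With α = 0.05, fail to reject H₀.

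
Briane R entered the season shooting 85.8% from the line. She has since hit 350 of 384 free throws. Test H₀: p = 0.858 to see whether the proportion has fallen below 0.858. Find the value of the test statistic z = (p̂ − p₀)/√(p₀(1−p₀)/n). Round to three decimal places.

z = 3.001

p̂ = 350/384 ≈ 0.911458.
Standard error under H₀: √(0.858×0.142/384) = 0.017812.
z = (0.911458 − 0.858)/0.017812 = 0.053458/0.017812 = 3.001.
p-value = P(Z < 3.001) ≈ 0.9987.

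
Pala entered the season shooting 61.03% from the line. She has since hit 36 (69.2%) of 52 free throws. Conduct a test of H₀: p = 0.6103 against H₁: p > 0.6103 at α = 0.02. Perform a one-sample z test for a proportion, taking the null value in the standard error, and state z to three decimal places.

p̂ = 36/52 ≈ 0.69231.
Under H₀, SE = √(0.6103·0.3897/52) = √(0.00457373) = 0.06763.
z = (0.69231 − 0.6103)/0.06763 = 0.08201/0.06763 = 1.213.
p-value = P(Z > 1.213) ≈ 0.1126, so at α = 0.02 we fail to reject H₀.

z = 1.213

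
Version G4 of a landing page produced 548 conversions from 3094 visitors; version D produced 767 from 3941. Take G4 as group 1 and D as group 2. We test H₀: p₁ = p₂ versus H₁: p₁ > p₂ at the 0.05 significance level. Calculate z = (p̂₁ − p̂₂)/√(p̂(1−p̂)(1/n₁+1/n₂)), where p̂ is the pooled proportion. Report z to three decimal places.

p̂₁ = 548/3094 = 0.177117, p̂₂ = 767/3941 = 0.194621.
Pooled p̂ = (548+767)/(3094+3941) = 1315/7035 = 0.186923.
SE = √(0.151982 × 0.000576949) = 0.009364.
z = (0.177117 − 0.194621)/0.009364 = -0.017504/0.009364 = -1.869.
p-value = P(Z > -1.869) ≈ 0.9692. With α = 0.05, fail to reject H₀.

z = -1.869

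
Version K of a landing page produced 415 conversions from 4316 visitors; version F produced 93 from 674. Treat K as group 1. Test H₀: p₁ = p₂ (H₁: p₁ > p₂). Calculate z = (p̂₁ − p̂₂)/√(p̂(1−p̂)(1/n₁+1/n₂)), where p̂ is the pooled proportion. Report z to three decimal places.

p̂₁ = 415/4316 = 0.096154, p̂₂ = 93/674 = 0.137982.
Pooled p̂ = (415+93)/(4316+674) = 508/4990 = 0.101804.
SE = √(0.0914396 × 0.00171538) = 0.012524.
z = (0.096154 − 0.137982)/0.012524 = -0.041828/0.012524 = -3.340.
p-value = P(Z > -3.340) ≈ 0.9996.

z = -3.340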